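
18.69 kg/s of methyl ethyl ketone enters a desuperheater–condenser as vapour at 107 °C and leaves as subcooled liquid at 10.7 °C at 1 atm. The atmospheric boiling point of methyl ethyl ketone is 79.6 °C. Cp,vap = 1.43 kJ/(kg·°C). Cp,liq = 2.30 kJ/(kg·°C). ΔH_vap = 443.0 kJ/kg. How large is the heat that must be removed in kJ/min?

vapour 107→79.6 °C: -39.182 kJ/kg
condensation at 79.6 °C: -443 kJ/kg
liquid 79.6→10.7 °C: -158.47 kJ/kg
Δh = -39.182 + -443 + -158.47 = -640.65 kJ/kg
Q = ṁ·Δh = 18.69 kg/s × -640.65 kJ/kg = -11974 kJ/s
|Q| = 11974 kW = 718430 kJ/min

Q_c = 718000 kJ/min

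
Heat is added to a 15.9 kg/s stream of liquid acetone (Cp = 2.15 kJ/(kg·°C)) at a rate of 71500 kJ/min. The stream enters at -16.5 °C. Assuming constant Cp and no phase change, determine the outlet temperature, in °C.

T_out = 18.4 °C

Q = 71500 kJ/min = 1191.7 kJ/s
ΔT = Q/(ṁ·Cp) = 1191.7/(15.9×2.15) = 34.859 K
T_out = -16.5 + 34.859 = 18.359 °C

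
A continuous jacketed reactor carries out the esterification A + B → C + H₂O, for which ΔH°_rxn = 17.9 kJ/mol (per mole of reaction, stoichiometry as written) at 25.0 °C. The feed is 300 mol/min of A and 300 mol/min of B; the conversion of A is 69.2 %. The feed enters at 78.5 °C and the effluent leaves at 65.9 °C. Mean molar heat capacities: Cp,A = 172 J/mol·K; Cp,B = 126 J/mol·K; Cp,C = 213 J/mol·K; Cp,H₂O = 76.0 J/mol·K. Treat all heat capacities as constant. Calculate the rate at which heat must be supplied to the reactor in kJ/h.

Q_in = 151000 kJ/h

Extent of reaction ξ = 0.692 × 300 = 207.6 mol/min
Reaction term: ξ·ΔH°_rxn = 207.6 × 17.9 = 3716 kJ/min
Sensible, feed 78.5→25 °C: -4782.9 kJ/min
Outlet flows (mol/min): A 92.4, B 92.4, C 207.6, H₂O 207.6
Sensible, products 25→65.9 °C: 3580 kJ/min
Q = ΔH = 2513.2 kJ/min = 41.886 kW
Heat supplied = 150790 kJ/h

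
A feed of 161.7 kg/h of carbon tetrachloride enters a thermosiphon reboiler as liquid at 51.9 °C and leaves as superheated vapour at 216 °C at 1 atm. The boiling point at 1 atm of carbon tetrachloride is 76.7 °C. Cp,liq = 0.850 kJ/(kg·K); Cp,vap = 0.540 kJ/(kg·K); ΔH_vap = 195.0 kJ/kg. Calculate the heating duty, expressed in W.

liquid 51.9→76.7 °C: 21.08 kJ/kg
vaporisation at 76.7 °C: 195 kJ/kg
vapour 76.7→216 °C: 75.222 kJ/kg
Δh = 21.08 + 195 + 75.222 = 291.3 kJ/kg
Q = ṁ·Δh = 161.7 kg/h × 291.3 kJ/kg = 47104 kJ/h
|Q| = 13.084 kW = 13084 W

Q = 13100 W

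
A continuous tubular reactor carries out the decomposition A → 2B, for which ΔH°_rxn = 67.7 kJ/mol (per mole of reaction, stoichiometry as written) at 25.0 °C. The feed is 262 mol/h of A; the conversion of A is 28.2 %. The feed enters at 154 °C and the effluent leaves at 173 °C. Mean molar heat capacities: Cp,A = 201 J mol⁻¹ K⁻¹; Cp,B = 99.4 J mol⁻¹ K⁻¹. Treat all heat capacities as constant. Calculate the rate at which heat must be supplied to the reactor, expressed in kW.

Extent of reaction ξ = 0.282 × 262 = 73.884 mol/h
Reaction term: ξ·ΔH°_rxn = 73.884 × 67.7 = 5001.9 kJ/h
Sensible, feed 154→25 °C: -6793.4 kJ/h
Outlet flows (mol/h): A 188.12, B 147.77
Sensible, products 25→173 °C: 7769.9 kJ/h
Q = ΔH = 5978.5 kJ/h = 1.6607 kW
Heat supplied = 1.6607 kW

Q_in = 1.66 kW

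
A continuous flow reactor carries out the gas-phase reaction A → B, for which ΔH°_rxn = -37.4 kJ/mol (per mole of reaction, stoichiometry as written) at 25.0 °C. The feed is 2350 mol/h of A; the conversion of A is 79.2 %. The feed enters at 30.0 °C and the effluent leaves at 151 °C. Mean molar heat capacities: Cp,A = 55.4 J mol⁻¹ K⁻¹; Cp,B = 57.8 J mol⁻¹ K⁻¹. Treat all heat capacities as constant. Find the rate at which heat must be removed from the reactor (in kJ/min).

Extent of reaction ξ = 0.792 × 2350 = 1861.2 mol/h
Reaction term: ξ·ΔH°_rxn = 1861.2 × -37.4 = -69609 kJ/h
Sensible, feed 30.0→25 °C: -650.95 kJ/h
Outlet flows (mol/h): A 488.8, B 1861.2
Sensible, products 25→151 °C: 16967 kJ/h
Q = ΔH = -53293 kJ/h = -14.804 kW
Heat removed = 888.22 kJ/min

Q_out = 888 kJ/min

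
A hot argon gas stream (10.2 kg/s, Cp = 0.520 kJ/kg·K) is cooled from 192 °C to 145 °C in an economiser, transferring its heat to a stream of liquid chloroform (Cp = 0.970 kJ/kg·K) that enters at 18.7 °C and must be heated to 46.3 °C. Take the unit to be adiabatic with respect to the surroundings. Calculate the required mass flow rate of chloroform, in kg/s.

Heat released by hot stream: Q = 10.2 × 0.520 × (192 − 145) = 249.29 kJ/s
Energy balance on cold side (adiabatic exchanger): Q = ṁ_c·Cp_c·(T_c,out − T_c,in)
ṁ_c = 249.29 / [0.970 × (46.3 − 18.7)] = 9.3115 kg/s

ṁ_c = 9.31 kg/s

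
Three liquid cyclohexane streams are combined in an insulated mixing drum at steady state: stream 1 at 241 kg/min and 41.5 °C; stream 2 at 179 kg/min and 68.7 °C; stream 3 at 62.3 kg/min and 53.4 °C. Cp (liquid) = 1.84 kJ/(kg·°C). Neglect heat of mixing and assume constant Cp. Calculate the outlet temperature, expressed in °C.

T_out = 53.1 °C

Adiabatic, steady state ⇒ Σ ṁᵢCp,ᵢ(T_out − Tᵢ) = 0
Σ ṁᵢCp,ᵢTᵢ = 241×1.84×41.5 + 179×1.84×68.7 + 62.3×1.84×53.4 = 47151
Σ ṁᵢCp,ᵢ = 241×1.84 + 179×1.84 + 62.3×1.84 = 887.43
T_out = 47151 / 887.43 = 53.132 °C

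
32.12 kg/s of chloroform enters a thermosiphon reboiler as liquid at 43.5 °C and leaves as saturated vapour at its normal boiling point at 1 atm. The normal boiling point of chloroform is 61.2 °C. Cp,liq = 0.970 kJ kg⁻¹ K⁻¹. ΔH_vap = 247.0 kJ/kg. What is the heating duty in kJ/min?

liquid 43.5→61.2 °C: 17.169 kJ/kg
vaporisation at 61.2 °C: 247 kJ/kg
Δh = 17.169 + 247 = 264.17 kJ/kg
Q = ṁ·Δh = 32.12 kg/s × 264.17 kJ/kg = 8485.1 kJ/s
|Q| = 8485.1 kW = 509110 kJ/min

Q = 509000 kJ/min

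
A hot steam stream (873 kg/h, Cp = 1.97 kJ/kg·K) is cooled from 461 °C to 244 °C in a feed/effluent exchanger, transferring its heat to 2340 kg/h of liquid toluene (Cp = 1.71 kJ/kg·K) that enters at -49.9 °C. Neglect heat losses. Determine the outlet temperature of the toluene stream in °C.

T_c,out = 43.4 °C

Heat released by hot stream: Q = 873 × 1.97 × (461 − 244) = 373200 kJ/h
Energy balance on cold side (adiabatic exchanger): Q = ṁ_c·Cp_c·(T_c,out − T_c,in)
T_c,out = -49.9 + 373200/(2340 × 1.71) = 43.367 °C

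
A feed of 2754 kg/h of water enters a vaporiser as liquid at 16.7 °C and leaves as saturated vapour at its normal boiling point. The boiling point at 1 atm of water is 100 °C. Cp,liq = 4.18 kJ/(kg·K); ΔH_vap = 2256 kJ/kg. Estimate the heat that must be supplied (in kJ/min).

liquid 16.7→100 °C: 348.19 kJ/kg
vaporisation at 100 °C: 2256 kJ/kg
Δh = 348.19 + 2256 = 2604.2 kJ/kg
Q = ṁ·Δh = 2754 kg/h × 2604.2 kJ/kg = 7.172e+06 kJ/h
|Q| = 1992.2 kW = 119530 kJ/min

Q = 120000 kJ/min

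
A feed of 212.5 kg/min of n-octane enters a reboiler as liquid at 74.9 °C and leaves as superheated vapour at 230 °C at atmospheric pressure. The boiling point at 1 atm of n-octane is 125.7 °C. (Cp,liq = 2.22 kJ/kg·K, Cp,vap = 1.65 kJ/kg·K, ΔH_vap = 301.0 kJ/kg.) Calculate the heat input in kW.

Q = 2070 kW

liquid 74.9→125.7 °C: 112.78 kJ/kg
vaporisation at 125.7 °C: 301 kJ/kg
vapour 125.7→230 °C: 172.09 kJ/kg
Δh = 112.78 + 301 + 172.09 = 585.87 kJ/kg
Q = ṁ·Δh = 212.5 kg/min × 585.87 kJ/kg = 124500 kJ/min
|Q| = 2075 kW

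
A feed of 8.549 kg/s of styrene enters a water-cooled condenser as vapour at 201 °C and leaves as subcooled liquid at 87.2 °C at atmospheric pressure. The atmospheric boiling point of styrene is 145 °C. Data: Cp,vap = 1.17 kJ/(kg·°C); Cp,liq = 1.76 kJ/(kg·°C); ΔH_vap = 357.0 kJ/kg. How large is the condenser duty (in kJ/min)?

vapour 201→145 °C: -65.52 kJ/kg
condensation at 145 °C: -357 kJ/kg
liquid 145→87.2 °C: -101.73 kJ/kg
Δh = -65.52 + -357 + -101.73 = -524.25 kJ/kg
Q = ṁ·Δh = 8.549 kg/s × -524.25 kJ/kg = -4481.8 kJ/s
|Q| = 4481.8 kW = 268910 kJ/min

Q_c = 269000 kJ/min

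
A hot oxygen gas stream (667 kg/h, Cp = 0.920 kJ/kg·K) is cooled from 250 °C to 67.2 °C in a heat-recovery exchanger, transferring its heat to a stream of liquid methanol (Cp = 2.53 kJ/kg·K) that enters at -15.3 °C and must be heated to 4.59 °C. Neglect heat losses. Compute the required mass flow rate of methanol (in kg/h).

Heat released by hot stream: Q = 667 × 0.920 × (250 − 67.2) = 112170 kJ/h
Energy balance on cold side (adiabatic exchanger): Q = ṁ_c·Cp_c·(T_c,out − T_c,in)
ṁ_c = 112170 / [2.53 × (4.59 − -15.3)] = 2229.1 kg/h

ṁ_c = 2230 kg/h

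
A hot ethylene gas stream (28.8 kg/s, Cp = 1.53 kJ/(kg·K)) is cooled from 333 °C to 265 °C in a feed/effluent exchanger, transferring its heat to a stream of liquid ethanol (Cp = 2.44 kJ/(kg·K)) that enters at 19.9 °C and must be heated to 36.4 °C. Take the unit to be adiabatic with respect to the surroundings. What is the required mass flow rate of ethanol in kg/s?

Heat released by hot stream: Q = 28.8 × 1.53 × (333 − 265) = 2996.4 kJ/s
Energy balance on cold side (adiabatic exchanger): Q = ṁ_c·Cp_c·(T_c,out − T_c,in)
ṁ_c = 2996.4 / [2.44 × (36.4 − 19.9)] = 74.425 kg/s

ṁ_c = 74.4 kg/s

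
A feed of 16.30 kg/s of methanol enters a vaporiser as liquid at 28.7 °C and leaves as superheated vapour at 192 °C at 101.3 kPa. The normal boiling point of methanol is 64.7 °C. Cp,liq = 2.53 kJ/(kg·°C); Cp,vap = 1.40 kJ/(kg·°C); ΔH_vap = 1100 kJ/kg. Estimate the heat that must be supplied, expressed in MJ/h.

Q = 80400 MJ/h

liquid 28.7→64.7 °C: 91.08 kJ/kg
vaporisation at 64.7 °C: 1100 kJ/kg
vapour 64.7→192 °C: 178.22 kJ/kg
Δh = 91.08 + 1100 + 178.22 = 1369.3 kJ/kg
Q = ṁ·Δh = 16.30 kg/s × 1369.3 kJ/kg = 22320 kJ/s
|Q| = 22320 kW = 80351 MJ/h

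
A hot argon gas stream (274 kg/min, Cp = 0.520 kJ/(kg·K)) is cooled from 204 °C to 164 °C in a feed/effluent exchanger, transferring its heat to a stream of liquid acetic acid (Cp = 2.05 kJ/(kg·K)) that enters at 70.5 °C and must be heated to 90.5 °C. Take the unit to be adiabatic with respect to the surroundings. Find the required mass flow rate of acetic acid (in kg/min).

Heat released by hot stream: Q = 274 × 0.520 × (204 − 164) = 5699.2 kJ/min
Energy balance on cold side (adiabatic exchanger): Q = ṁ_c·Cp_c·(T_c,out − T_c,in)
ṁ_c = 5699.2 / [2.05 × (90.5 − 70.5)] = 139 kg/min

ṁ_c = 139 kg/min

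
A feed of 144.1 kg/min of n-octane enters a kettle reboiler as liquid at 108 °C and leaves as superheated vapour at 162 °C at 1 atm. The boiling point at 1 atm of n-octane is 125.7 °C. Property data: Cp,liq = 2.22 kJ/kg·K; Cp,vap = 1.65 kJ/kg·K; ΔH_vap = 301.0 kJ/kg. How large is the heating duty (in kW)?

liquid 108→125.7 °C: 39.294 kJ/kg
vaporisation at 125.7 °C: 301 kJ/kg
vapour 125.7→162 °C: 59.895 kJ/kg
Δh = 39.294 + 301 + 59.895 = 400.19 kJ/kg
Q = ṁ·Δh = 144.1 kg/min × 400.19 kJ/kg = 57667 kJ/min
|Q| = 961.12 kW

Q = 961 kW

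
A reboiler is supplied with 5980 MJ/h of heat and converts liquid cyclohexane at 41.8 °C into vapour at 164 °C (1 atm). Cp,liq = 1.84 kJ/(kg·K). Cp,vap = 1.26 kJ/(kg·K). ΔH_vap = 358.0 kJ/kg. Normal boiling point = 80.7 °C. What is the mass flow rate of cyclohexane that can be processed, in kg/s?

ṁ = 3.11 kg/s

Δh = 1.84×(80.7−41.8) + 358.0 + 1.26×(164−80.7) = 534.53 kJ/kg
Q = 5980 MJ/h = 1661.1 kJ/s = 1661.1 kJ/s
ṁ = Q/Δh = 1661.1 / 534.53 = 3.1076 kg/s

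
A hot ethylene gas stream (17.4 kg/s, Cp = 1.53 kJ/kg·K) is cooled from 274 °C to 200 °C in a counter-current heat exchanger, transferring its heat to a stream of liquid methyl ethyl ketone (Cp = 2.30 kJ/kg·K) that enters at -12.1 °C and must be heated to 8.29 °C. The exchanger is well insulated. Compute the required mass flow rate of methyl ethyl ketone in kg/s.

ṁ_c = 42.0 kg/s

Heat released by hot stream: Q = 17.4 × 1.53 × (274 − 200) = 1970 kJ/s
Energy balance on cold side (adiabatic exchanger): Q = ṁ_c·Cp_c·(T_c,out − T_c,in)
ṁ_c = 1970 / [2.30 × (8.29 − -12.1)] = 42.008 kg/s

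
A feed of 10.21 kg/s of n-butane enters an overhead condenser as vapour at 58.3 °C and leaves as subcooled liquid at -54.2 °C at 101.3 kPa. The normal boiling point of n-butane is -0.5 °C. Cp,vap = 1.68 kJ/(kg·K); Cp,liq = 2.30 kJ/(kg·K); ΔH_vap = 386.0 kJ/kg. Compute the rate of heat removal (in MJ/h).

Q_c = 22400 MJ/h

vapour 58.3→-0.5 °C: -98.784 kJ/kg
condensation at -0.5 °C: -386 kJ/kg
liquid -0.5→-54.2 °C: -123.51 kJ/kg
Δh = -98.784 + -386 + -123.51 = -608.29 kJ/kg
Q = ṁ·Δh = 10.21 kg/s × -608.29 kJ/kg = -6210.7 kJ/s
|Q| = 6210.7 kW = 22358 MJ/h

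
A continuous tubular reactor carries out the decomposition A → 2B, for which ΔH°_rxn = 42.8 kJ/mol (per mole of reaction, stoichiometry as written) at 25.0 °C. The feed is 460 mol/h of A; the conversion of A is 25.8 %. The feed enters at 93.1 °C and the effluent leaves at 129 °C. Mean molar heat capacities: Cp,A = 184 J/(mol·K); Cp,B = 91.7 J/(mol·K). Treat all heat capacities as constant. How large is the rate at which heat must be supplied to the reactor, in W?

Extent of reaction ξ = 0.258 × 460 = 118.68 mol/h
Reaction term: ξ·ΔH°_rxn = 118.68 × 42.8 = 5079.5 kJ/h
Sensible, feed 93.1→25 °C: -5764 kJ/h
Outlet flows (mol/h): A 341.32, B 237.36
Sensible, products 25→129 °C: 8795.2 kJ/h
Q = ΔH = 8110.7 kJ/h = 2.253 kW
Heat supplied = 2253 W

Q_in = 2250 W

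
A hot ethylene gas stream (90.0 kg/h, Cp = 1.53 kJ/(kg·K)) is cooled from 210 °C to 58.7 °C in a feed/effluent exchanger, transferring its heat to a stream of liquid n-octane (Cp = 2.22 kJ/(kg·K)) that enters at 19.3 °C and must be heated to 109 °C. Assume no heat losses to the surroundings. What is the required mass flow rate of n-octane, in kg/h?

Heat released by hot stream: Q = 90.0 × 1.53 × (210 − 58.7) = 20834 kJ/h
Energy balance on cold side (adiabatic exchanger): Q = ṁ_c·Cp_c·(T_c,out − T_c,in)
ṁ_c = 20834 / [2.22 × (109 − 19.3)] = 104.62 kg/h

ṁ_c = 105 kg/h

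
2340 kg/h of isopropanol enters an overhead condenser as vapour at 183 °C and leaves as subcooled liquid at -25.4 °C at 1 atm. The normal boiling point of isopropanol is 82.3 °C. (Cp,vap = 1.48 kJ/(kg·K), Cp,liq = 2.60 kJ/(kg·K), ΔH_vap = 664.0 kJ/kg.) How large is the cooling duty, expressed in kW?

Q_c = 710 kW

vapour 183→82.3 °C: -149.04 kJ/kg
condensation at 82.3 °C: -664 kJ/kg
liquid 82.3→-25.4 °C: -280.02 kJ/kg
Δh = -149.04 + -664 + -280.02 = -1093.1 kJ/kg
Q = ṁ·Δh = 2340 kg/h × -1093.1 kJ/kg = -2.5578e+06 kJ/h
|Q| = 710.49 kW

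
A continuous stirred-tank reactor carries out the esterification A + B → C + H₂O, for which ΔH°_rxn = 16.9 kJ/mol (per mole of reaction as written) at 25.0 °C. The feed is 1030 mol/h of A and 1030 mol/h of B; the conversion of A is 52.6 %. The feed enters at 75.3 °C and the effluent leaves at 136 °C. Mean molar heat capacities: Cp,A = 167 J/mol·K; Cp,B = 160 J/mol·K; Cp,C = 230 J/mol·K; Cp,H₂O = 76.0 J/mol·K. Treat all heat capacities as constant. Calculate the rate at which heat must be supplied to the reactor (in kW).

Extent of reaction ξ = 0.526 × 1030 = 541.78 mol/h
Reaction term: ξ·ΔH°_rxn = 541.78 × 16.9 = 9156.1 kJ/h
Sensible, feed 75.3→25 °C: -16942 kJ/h
Outlet flows (mol/h): A 488.22, B 488.22, C 541.78, H₂O 541.78
Sensible, products 25→136 °C: 36123 kJ/h
Q = ΔH = 28338 kJ/h = 7.8715 kW
Heat supplied = 7.8715 kW

Q_in = 7.87 kW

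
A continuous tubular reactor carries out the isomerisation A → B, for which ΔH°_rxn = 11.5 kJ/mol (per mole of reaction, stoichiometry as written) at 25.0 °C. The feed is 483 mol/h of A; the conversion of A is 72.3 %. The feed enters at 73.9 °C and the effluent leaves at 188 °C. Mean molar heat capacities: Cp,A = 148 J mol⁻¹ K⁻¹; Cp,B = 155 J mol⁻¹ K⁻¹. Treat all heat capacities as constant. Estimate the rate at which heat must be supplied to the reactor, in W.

Q_in = 3490 W

Extent of reaction ξ = 0.723 × 483 = 349.21 mol/h
Reaction term: ξ·ΔH°_rxn = 349.21 × 11.5 = 4015.9 kJ/h
Sensible, feed 73.9→25 °C: -3495.6 kJ/h
Outlet flows (mol/h): A 133.79, B 349.21
Sensible, products 25→188 °C: 12050 kJ/h
Q = ΔH = 12571 kJ/h = 3.4919 kW
Heat supplied = 3491.9 W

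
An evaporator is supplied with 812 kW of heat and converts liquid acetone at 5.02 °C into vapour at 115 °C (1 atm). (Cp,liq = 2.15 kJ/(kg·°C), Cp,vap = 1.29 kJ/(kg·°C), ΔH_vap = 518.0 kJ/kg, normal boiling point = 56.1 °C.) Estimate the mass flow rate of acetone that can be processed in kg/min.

Δh = 2.15×(56.1−5.02) + 518.0 + 1.29×(115−56.1) = 703.8 kJ/kg
Q = 812 kW = 812 kJ/s = 48720 kJ/min
ṁ = Q/Δh = 48720 / 703.8 = 69.224 kg/min

ṁ = 69.2 kg/min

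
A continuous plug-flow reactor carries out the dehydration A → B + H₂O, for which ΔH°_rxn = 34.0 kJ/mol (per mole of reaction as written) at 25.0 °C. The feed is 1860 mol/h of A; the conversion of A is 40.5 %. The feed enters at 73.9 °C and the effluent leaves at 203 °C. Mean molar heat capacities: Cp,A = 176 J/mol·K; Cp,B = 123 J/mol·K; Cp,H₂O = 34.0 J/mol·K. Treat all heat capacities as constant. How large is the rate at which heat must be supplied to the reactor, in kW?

Extent of reaction ξ = 0.405 × 1860 = 753.3 mol/h
Reaction term: ξ·ΔH°_rxn = 753.3 × 34.0 = 25612 kJ/h
Sensible, feed 73.9→25 °C: -16008 kJ/h
Outlet flows (mol/h): A 1106.7, B 753.3, H₂O 753.3
Sensible, products 25→203 °C: 55722 kJ/h
Q = ΔH = 65327 kJ/h = 18.146 kW
Heat supplied = 18.146 kW

Q_in = 18.1 kW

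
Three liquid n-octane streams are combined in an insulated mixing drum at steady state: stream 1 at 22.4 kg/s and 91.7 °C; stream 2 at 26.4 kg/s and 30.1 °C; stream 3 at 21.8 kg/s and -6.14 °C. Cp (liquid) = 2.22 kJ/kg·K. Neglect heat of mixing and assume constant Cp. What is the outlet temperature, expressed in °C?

Energy balance with Q = 0: Σ ṁᵢCp,ᵢ(T_out − Tᵢ) = 0
T_out = Σ ṁᵢCp,ᵢTᵢ / Σ ṁᵢCp,ᵢ
      = 6027 / 156.73 = 38.454 °C

T_out = 38.5 °C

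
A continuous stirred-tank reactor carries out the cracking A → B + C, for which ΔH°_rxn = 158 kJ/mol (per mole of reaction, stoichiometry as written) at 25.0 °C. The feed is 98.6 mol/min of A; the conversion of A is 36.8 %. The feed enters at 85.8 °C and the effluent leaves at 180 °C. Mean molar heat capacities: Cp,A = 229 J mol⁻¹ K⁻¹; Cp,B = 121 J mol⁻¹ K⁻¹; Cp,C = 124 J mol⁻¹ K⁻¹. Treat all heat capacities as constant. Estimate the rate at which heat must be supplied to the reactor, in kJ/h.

Extent of reaction ξ = 0.368 × 98.6 = 36.285 mol/min
Reaction term: ξ·ΔH°_rxn = 36.285 × 158 = 5733 kJ/min
Sensible, feed 85.8→25 °C: -1372.8 kJ/min
Outlet flows (mol/min): A 62.315, B 36.285, C 36.285
Sensible, products 25→180 °C: 3589.8 kJ/min
Q = ΔH = 7950 kJ/min = 132.5 kW
Heat supplied = 477000 kJ/h

Q_in = 477000 kJ/h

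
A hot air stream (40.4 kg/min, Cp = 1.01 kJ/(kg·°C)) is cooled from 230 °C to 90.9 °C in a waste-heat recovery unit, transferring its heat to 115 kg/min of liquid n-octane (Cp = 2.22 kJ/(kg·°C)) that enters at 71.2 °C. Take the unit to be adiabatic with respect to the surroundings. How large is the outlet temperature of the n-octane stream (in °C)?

T_c,out = 93.4 °C

Heat released by hot stream: Q = 40.4 × 1.01 × (230 − 90.9) = 5675.8 kJ/min
Energy balance on cold side (adiabatic exchanger): Q = ṁ_c·Cp_c·(T_c,out − T_c,in)
T_c,out = 71.2 + 5675.8/(115 × 2.22) = 93.432 °C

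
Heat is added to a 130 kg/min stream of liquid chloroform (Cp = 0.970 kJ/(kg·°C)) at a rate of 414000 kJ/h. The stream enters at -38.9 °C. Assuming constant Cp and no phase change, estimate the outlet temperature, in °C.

T_out = 15.8 °C

Q = 414000 kJ/h = 6900 kJ/min
ΔT = Q/(ṁ·Cp) = 6900/(130×0.970) = 54.718 K
T_out = -38.9 + 54.718 = 15.818 °C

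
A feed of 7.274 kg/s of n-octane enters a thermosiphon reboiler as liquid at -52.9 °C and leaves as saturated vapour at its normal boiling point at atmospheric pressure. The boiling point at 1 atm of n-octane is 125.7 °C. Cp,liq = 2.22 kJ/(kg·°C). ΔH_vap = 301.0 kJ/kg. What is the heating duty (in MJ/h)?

liquid -52.9→125.7 °C: 396.49 kJ/kg
vaporisation at 125.7 °C: 301 kJ/kg
Δh = 396.49 + 301 = 697.49 kJ/kg
Q = ṁ·Δh = 7.274 kg/s × 697.49 kJ/kg = 5073.6 kJ/s
|Q| = 5073.6 kW = 18265 MJ/h

Q = 18300 MJ/h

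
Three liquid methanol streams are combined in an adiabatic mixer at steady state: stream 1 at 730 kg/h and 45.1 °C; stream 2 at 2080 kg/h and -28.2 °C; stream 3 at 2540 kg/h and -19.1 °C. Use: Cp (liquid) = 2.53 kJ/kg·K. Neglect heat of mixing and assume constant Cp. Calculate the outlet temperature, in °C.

T_out = -13.9 °C

No heat crosses the boundary, so H_out = H_in.
Σ ṁᵢCp,ᵢTᵢ = 730×2.53×45.1 + 2080×2.53×-28.2 + 2540×2.53×-19.1 = -187840
Σ ṁᵢCp,ᵢ = 730×2.53 + 2080×2.53 + 2540×2.53 = 13536
T_out = -187840 / 13536 = -13.878 °C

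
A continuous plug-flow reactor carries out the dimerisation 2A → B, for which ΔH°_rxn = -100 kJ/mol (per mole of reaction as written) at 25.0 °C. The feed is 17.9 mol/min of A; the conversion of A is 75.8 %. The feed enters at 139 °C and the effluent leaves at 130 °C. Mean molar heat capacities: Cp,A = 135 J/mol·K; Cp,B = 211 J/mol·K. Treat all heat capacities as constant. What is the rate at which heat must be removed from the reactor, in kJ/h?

Extent of reaction ξ = 0.758 × 17.9 / 2 = 6.7841 mol/min
Reaction term: ξ·ΔH°_rxn = 6.7841 × -100 = -678.41 kJ/min
Sensible, feed 139→25 °C: -275.48 kJ/min
Outlet flows (mol/min): A 4.3318, B 6.7841
Sensible, products 25→130 °C: 211.71 kJ/min
Q = ΔH = -742.19 kJ/min = -12.37 kW
Heat removed = 44531 kJ/h

Q_out = 44500 kJ/h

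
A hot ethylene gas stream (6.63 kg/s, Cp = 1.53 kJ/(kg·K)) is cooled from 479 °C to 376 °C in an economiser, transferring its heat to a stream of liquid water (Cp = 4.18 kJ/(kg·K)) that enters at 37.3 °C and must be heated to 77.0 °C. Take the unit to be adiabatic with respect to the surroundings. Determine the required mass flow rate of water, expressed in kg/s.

Heat released by hot stream: Q = 6.63 × 1.53 × (479 − 376) = 1044.8 kJ/s
Energy balance on cold side (adiabatic exchanger): Q = ṁ_c·Cp_c·(T_c,out − T_c,in)
ṁ_c = 1044.8 / [4.18 × (77.0 − 37.3)] = 6.2962 kg/s

ṁ_c = 6.30 kg/s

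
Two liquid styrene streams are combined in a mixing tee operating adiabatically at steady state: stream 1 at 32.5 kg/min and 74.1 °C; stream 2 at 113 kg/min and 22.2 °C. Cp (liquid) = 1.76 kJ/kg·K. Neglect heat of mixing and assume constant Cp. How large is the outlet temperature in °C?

Energy balance with Q = 0: Σ ṁᵢCp,ᵢ(T_out − Tᵢ) = 0
Σ ṁᵢCp,ᵢTᵢ = 32.5×1.76×74.1 + 113×1.76×22.2 = 8653.7
Σ ṁᵢCp,ᵢ = 32.5×1.76 + 113×1.76 = 256.08
T_out = 8653.7 / 256.08 = 33.793 °C

T_out = 33.8 °C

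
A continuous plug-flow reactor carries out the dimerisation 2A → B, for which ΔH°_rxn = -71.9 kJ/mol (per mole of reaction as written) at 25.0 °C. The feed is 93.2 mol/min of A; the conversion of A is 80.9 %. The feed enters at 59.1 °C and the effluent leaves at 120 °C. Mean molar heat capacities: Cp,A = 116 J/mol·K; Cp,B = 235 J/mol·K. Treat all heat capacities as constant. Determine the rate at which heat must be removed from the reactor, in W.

Q_out = 34000 W

Extent of reaction ξ = 0.809 × 93.2 / 2 = 37.699 mol/min
Reaction term: ξ·ΔH°_rxn = 37.699 × -71.9 = -2710.6 kJ/min
Sensible, feed 59.1→25 °C: -368.66 kJ/min
Outlet flows (mol/min): A 17.801, B 37.699
Sensible, products 25→120 °C: 1037.8 kJ/min
Q = ΔH = -2041.4 kJ/min = -34.024 kW
Heat removed = 34024 W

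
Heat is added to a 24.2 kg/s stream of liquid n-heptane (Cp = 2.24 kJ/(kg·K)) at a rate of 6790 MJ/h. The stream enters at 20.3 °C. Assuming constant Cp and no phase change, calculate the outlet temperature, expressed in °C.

T_out = 55.1 °C

Q = 6790 MJ/h = 1886.1 kJ/s
ΔT = Q/(ṁ·Cp) = 1886.1/(24.2×2.24) = 34.794 K
T_out = 20.3 + 34.794 = 55.094 °C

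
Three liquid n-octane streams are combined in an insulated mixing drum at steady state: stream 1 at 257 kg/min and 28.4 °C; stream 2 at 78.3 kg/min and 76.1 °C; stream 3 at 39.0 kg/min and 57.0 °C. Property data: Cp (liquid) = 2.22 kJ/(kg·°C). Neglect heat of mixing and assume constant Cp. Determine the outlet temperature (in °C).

No heat crosses the boundary, so H_out = H_in.
Σ ṁᵢCp,ᵢTᵢ = 257×2.22×28.4 + 78.3×2.22×76.1 + 39.0×2.22×57.0 = 34367
Σ ṁᵢCp,ᵢ = 257×2.22 + 78.3×2.22 + 39.0×2.22 = 830.95
T_out = 34367 / 830.95 = 41.358 °C

T_out = 41.4 °C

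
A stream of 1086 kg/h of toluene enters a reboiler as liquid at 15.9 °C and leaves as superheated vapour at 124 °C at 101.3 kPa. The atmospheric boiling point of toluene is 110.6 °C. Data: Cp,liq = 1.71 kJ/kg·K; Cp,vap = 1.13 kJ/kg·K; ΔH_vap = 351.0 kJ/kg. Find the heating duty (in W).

Q = 159000 W

liquid 15.9→110.6 °C: 161.94 kJ/kg
vaporisation at 110.6 °C: 351 kJ/kg
vapour 110.6→124 °C: 15.142 kJ/kg
Δh = 161.94 + 351 + 15.142 = 528.08 kJ/kg
Q = ṁ·Δh = 1086 kg/h × 528.08 kJ/kg = 573490 kJ/h
|Q| = 159.3 kW = 159300 W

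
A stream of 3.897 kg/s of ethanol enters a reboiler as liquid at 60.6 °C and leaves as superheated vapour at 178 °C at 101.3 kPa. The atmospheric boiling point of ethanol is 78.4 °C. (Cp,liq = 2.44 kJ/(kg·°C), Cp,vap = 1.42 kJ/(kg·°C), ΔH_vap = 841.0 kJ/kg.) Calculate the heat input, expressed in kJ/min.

Q = 240000 kJ/min

liquid 60.6→78.4 °C: 43.432 kJ/kg
vaporisation at 78.4 °C: 841 kJ/kg
vapour 78.4→178 °C: 141.43 kJ/kg
Δh = 43.432 + 841 + 141.43 = 1025.9 kJ/kg
Q = ṁ·Δh = 3.897 kg/s × 1025.9 kJ/kg = 3997.8 kJ/s
|Q| = 3997.8 kW = 239870 kJ/min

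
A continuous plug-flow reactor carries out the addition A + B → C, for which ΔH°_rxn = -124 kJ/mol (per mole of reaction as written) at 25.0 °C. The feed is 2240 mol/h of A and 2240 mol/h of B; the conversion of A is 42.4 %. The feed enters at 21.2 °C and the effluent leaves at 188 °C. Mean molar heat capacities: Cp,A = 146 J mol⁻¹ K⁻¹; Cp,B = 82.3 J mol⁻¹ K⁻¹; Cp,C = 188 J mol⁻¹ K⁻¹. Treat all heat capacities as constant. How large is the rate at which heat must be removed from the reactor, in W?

Extent of reaction ξ = 0.424 × 2240 = 949.76 mol/h
Reaction term: ξ·ΔH°_rxn = 949.76 × -124 = -117770 kJ/h
Sensible, feed 21.2→25 °C: 1943.3 kJ/h
Outlet flows (mol/h): A 1290.2, B 1290.2, C 949.76
Sensible, products 25→188 °C: 77118 kJ/h
Q = ΔH = -38709 kJ/h = -10.752 kW
Heat removed = 10752 W

Q_out = 10800 W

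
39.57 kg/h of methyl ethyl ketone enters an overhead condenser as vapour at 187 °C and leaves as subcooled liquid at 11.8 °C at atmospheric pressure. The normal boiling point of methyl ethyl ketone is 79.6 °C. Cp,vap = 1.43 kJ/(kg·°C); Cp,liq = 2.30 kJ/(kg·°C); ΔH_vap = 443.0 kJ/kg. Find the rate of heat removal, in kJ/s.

vapour 187→79.6 °C: -153.58 kJ/kg
condensation at 79.6 °C: -443 kJ/kg
liquid 79.6→11.8 °C: -155.94 kJ/kg
Δh = -153.58 + -443 + -155.94 = -752.52 kJ/kg
Q = ṁ·Δh = 39.57 kg/h × -752.52 kJ/kg = -29777 kJ/h
|Q| = 8.2715 kW

Q_c = 8.27 kJ/s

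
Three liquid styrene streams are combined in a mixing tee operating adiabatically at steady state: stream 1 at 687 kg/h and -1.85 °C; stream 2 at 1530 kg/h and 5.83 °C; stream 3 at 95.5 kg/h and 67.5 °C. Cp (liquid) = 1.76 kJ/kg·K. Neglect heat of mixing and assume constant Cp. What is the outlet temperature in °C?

T_out = 6.10 °C

Energy balance with Q = 0: Σ ṁᵢCp,ᵢ(T_out − Tᵢ) = 0
T_out = Σ ṁᵢCp,ᵢTᵢ / Σ ṁᵢCp,ᵢ
      = 24808 / 4070 = 6.0952 °C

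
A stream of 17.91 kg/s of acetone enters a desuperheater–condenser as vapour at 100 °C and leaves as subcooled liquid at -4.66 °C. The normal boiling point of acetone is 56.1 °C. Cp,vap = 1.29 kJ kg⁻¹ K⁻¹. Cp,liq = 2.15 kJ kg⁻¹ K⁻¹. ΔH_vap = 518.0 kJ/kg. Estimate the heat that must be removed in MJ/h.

Q_c = 45500 MJ/h

vapour 100→56.1 °C: -56.631 kJ/kg
condensation at 56.1 °C: -518 kJ/kg
liquid 56.1→-4.66 °C: -130.63 kJ/kg
Δh = -56.631 + -518 + -130.63 = -705.26 kJ/kg
Q = ṁ·Δh = 17.91 kg/s × -705.26 kJ/kg = -12631 kJ/s
|Q| = 12631 kW = 45473 MJ/h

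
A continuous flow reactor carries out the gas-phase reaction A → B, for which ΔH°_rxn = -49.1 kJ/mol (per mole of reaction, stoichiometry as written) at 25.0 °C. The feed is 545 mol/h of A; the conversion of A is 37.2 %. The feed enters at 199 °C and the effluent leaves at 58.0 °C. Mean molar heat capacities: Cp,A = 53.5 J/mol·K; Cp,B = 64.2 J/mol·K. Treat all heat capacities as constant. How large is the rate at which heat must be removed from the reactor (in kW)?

Extent of reaction ξ = 0.372 × 545 = 202.74 mol/h
Reaction term: ξ·ΔH°_rxn = 202.74 × -49.1 = -9954.5 kJ/h
Sensible, feed 199→25 °C: -5073.4 kJ/h
Outlet flows (mol/h): A 342.26, B 202.74
Sensible, products 25→58.0 °C: 1033.8 kJ/h
Q = ΔH = -13994 kJ/h = -3.8873 kW
Heat removed = 3.8873 kW

Q_out = 3.89 kW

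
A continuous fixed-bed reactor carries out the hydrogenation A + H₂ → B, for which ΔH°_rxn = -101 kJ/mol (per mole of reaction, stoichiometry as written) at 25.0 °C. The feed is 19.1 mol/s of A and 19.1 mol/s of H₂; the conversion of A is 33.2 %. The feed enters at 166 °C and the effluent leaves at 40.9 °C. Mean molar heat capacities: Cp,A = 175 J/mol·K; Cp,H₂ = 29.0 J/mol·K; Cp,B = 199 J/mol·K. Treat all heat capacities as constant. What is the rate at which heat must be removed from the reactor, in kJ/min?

Extent of reaction ξ = 0.332 × 19.1 = 6.3412 mol/s
Reaction term: ξ·ΔH°_rxn = 6.3412 × -101 = -640.46 kJ/s
Sensible, feed 166→25 °C: -549.39 kJ/s
Outlet flows (mol/s): A 12.759, H₂ 12.759, B 6.3412
Sensible, products 25→40.9 °C: 61.449 kJ/s
Q = ΔH = -1128.4 kJ/s = -1128.4 kW
Heat removed = 67704 kJ/min

Q_out = 67700 kJ/min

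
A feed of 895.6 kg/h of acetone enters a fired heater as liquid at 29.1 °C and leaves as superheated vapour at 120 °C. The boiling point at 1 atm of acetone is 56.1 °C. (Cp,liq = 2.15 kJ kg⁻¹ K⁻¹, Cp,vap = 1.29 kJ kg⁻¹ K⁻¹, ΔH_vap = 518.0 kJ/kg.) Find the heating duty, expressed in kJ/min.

Q = 9830 kJ/min

liquid 29.1→56.1 °C: 58.05 kJ/kg
vaporisation at 56.1 °C: 518 kJ/kg
vapour 56.1→120 °C: 82.431 kJ/kg
Δh = 58.05 + 518 + 82.431 = 658.48 kJ/kg
Q = ṁ·Δh = 895.6 kg/h × 658.48 kJ/kg = 589740 kJ/h
|Q| = 163.82 kW = 9828.9 kJ/min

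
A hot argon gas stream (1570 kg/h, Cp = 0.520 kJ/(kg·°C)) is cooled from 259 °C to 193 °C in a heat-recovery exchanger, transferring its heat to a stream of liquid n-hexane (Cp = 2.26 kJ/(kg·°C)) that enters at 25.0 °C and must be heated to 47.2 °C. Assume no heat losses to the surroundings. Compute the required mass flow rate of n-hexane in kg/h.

ṁ_c = 1070 kg/h

Heat released by hot stream: Q = 1570 × 0.520 × (259 − 193) = 53882 kJ/h
Energy balance on cold side (adiabatic exchanger): Q = ṁ_c·Cp_c·(T_c,out − T_c,in)
ṁ_c = 53882 / [2.26 × (47.2 − 25.0)] = 1074 kg/h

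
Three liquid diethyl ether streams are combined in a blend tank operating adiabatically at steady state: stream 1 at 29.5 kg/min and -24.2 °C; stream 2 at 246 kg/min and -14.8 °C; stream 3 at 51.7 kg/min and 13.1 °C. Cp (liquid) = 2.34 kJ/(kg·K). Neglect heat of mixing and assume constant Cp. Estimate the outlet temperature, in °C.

Adiabatic, steady state ⇒ Σ ṁᵢCp,ᵢ(T_out − Tᵢ) = 0
Σ ṁᵢCp,ᵢTᵢ = 29.5×2.34×-24.2 + 246×2.34×-14.8 + 51.7×2.34×13.1 = -8605.2
Σ ṁᵢCp,ᵢ = 29.5×2.34 + 246×2.34 + 51.7×2.34 = 765.65
T_out = -8605.2 / 765.65 = -11.239 °C

T_out = -11.2 °C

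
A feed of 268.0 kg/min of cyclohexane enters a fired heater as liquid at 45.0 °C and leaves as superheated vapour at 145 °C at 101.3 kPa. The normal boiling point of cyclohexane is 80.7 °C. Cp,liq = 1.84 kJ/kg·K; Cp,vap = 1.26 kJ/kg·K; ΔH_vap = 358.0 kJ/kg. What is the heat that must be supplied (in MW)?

liquid 45.0→80.7 °C: 65.688 kJ/kg
vaporisation at 80.7 °C: 358 kJ/kg
vapour 80.7→145 °C: 81.018 kJ/kg
Δh = 65.688 + 358 + 81.018 = 504.71 kJ/kg
Q = ṁ·Δh = 268.0 kg/min × 504.71 kJ/kg = 135260 kJ/min
|Q| = 2254.4 kW = 2.2544 MW

Q = 2.25 MW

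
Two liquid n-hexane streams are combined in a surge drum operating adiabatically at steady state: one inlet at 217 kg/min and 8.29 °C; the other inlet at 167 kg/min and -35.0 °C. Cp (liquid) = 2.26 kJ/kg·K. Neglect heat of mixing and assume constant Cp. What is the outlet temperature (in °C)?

T_out = -10.5 °C

Energy balance with Q = 0: Σ ṁᵢCp,ᵢ(T_out − Tᵢ) = 0
T_out = Σ ṁᵢCp,ᵢTᵢ / Σ ṁᵢCp,ᵢ
      = -9144.1 / 867.84 = -10.537 °C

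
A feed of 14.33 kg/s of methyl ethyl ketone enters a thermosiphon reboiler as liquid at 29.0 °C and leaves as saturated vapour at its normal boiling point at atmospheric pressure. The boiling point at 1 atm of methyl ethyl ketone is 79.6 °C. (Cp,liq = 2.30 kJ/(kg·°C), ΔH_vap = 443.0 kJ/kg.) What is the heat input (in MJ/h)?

liquid 29.0→79.6 °C: 116.38 kJ/kg
vaporisation at 79.6 °C: 443 kJ/kg
Δh = 116.38 + 443 = 559.38 kJ/kg
Q = ṁ·Δh = 14.33 kg/s × 559.38 kJ/kg = 8015.9 kJ/s
|Q| = 8015.9 kW = 28857 MJ/h

Q = 28900 MJ/h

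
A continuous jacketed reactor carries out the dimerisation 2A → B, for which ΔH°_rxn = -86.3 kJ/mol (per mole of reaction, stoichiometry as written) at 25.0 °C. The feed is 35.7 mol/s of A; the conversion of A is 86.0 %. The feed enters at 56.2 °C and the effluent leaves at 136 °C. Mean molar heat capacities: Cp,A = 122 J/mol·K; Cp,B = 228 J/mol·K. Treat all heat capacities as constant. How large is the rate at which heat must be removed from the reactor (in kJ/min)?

Q_out = 60300 kJ/min

Extent of reaction ξ = 0.860 × 35.7 / 2 = 15.351 mol/s
Reaction term: ξ·ΔH°_rxn = 15.351 × -86.3 = -1324.8 kJ/s
Sensible, feed 56.2→25 °C: -135.89 kJ/s
Outlet flows (mol/s): A 4.998, B 15.351
Sensible, products 25→136 °C: 456.19 kJ/s
Q = ΔH = -1004.5 kJ/s = -1004.5 kW
Heat removed = 60270 kJ/min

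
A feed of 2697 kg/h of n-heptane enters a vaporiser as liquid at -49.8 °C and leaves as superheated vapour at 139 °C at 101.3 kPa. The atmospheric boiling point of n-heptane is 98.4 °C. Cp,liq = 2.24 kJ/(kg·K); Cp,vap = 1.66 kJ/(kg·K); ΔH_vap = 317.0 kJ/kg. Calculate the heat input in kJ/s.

liquid -49.8→98.4 °C: 331.97 kJ/kg
vaporisation at 98.4 °C: 317 kJ/kg
vapour 98.4→139 °C: 67.396 kJ/kg
Δh = 331.97 + 317 + 67.396 = 716.36 kJ/kg
Q = ṁ·Δh = 2697 kg/h × 716.36 kJ/kg = 1.932e+06 kJ/h
|Q| = 536.68 kW

Q = 537 kJ/s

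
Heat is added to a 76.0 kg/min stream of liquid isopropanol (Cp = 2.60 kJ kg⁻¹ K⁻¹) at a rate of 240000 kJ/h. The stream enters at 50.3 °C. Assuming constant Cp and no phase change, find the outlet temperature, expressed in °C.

T_out = 70.5 °C

Q = 240000 kJ/h = 4000 kJ/min
ΔT = Q/(ṁ·Cp) = 4000/(76.0×2.60) = 20.243 K
T_out = 50.3 + 20.243 = 70.543 °C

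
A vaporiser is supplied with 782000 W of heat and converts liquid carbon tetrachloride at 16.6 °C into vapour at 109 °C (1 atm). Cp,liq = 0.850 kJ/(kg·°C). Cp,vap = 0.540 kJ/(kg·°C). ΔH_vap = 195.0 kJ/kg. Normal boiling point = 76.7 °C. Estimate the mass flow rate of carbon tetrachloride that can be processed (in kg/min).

Δh = 0.850×(76.7−16.6) + 195.0 + 0.540×(109−76.7) = 263.53 kJ/kg
Q = 782000 W = 782 kJ/s = 46920 kJ/min
ṁ = Q/Δh = 46920 / 263.53 = 178.05 kg/min

ṁ = 178 kg/min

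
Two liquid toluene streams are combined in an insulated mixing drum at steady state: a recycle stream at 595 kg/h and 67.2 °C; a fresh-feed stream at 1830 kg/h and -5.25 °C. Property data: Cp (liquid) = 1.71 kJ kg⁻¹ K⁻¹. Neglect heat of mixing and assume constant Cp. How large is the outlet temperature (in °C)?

T_out = 12.5 °C

Adiabatic, steady state ⇒ Σ ṁᵢCp,ᵢ(T_out − Tᵢ) = 0
Σ ṁᵢCp,ᵢTᵢ = 595×1.71×67.2 + 1830×1.71×-5.25 = 51944
Σ ṁᵢCp,ᵢ = 595×1.71 + 1830×1.71 = 4146.8
T_out = 51944 / 4146.8 = 12.526 °C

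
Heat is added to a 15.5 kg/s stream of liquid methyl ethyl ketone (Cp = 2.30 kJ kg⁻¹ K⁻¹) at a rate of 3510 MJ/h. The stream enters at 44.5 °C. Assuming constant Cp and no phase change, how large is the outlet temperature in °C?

Q = 3510 MJ/h = 975 kJ/s
ΔT = Q/(ṁ·Cp) = 975/(15.5×2.30) = 27.349 K
T_out = 44.5 + 27.349 = 71.849 °C

T_out = 71.8 °C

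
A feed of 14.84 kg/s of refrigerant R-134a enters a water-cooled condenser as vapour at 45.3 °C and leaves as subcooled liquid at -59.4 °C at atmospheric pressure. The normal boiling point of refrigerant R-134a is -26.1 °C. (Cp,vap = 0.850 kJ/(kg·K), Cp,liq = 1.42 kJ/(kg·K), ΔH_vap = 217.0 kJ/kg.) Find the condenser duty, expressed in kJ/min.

vapour 45.3→-26.1 °C: -60.69 kJ/kg
condensation at -26.1 °C: -217 kJ/kg
liquid -26.1→-59.4 °C: -47.286 kJ/kg
Δh = -60.69 + -217 + -47.286 = -324.98 kJ/kg
Q = ṁ·Δh = 14.84 kg/s × -324.98 kJ/kg = -4822.6 kJ/s
|Q| = 4822.6 kW = 289360 kJ/min

Q_c = 289000 kJ/min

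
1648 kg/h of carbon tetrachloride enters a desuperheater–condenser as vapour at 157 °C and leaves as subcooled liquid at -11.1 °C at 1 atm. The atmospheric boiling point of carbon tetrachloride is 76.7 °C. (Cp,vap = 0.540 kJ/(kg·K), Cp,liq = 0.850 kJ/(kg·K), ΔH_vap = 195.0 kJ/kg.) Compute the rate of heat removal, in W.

vapour 157→76.7 °C: -43.362 kJ/kg
condensation at 76.7 °C: -195 kJ/kg
liquid 76.7→-11.1 °C: -74.63 kJ/kg
Δh = -43.362 + -195 + -74.63 = -312.99 kJ/kg
Q = ṁ·Δh = 1648 kg/h × -312.99 kJ/kg = -515810 kJ/h
|Q| = 143.28 kW = 143280 W

Q_c = 143000 W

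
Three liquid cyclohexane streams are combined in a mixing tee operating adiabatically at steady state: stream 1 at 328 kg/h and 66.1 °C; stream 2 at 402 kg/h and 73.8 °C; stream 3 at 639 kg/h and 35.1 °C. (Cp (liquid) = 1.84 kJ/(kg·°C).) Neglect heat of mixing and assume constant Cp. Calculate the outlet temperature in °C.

Energy balance with Q = 0: Σ ṁᵢCp,ᵢ(T_out − Tᵢ) = 0
Σ ṁᵢCp,ᵢTᵢ = 328×1.84×66.1 + 402×1.84×73.8 + 639×1.84×35.1 = 135750
Σ ṁᵢCp,ᵢ = 328×1.84 + 402×1.84 + 639×1.84 = 2519
T_out = 135750 / 2519 = 53.891 °C

T_out = 53.9 °C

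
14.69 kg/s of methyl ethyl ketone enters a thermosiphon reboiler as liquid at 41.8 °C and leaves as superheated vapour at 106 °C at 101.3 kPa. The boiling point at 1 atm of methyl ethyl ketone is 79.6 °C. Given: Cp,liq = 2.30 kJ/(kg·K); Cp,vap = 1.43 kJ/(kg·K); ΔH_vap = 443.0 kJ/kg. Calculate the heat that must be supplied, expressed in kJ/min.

Q = 500000 kJ/min

liquid 41.8→79.6 °C: 86.94 kJ/kg
vaporisation at 79.6 °C: 443 kJ/kg
vapour 79.6→106 °C: 37.752 kJ/kg
Δh = 86.94 + 443 + 37.752 = 567.69 kJ/kg
Q = ṁ·Δh = 14.69 kg/s × 567.69 kJ/kg = 8339.4 kJ/s
|Q| = 8339.4 kW = 500360 kJ/min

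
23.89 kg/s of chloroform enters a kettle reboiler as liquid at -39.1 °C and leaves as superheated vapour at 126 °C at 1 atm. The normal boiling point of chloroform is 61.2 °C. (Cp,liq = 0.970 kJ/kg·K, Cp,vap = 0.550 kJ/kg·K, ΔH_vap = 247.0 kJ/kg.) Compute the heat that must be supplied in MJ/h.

liquid -39.1→61.2 °C: 97.291 kJ/kg
vaporisation at 61.2 °C: 247 kJ/kg
vapour 61.2→126 °C: 35.64 kJ/kg
Δh = 97.291 + 247 + 35.64 = 379.93 kJ/kg
Q = ṁ·Δh = 23.89 kg/s × 379.93 kJ/kg = 9076.6 kJ/s
|Q| = 9076.6 kW = 32676 MJ/h

Q = 32700 MJ/h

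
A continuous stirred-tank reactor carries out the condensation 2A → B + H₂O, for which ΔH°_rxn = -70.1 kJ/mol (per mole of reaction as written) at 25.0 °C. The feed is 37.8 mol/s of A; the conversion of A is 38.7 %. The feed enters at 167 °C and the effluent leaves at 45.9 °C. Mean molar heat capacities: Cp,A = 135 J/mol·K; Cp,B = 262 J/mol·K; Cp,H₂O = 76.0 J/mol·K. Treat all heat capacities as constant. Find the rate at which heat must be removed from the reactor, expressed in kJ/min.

Q_out = 67200 kJ/min

Extent of reaction ξ = 0.387 × 37.8 / 2 = 7.3143 mol/s
Reaction term: ξ·ΔH°_rxn = 7.3143 × -70.1 = -512.73 kJ/s
Sensible, feed 167→25 °C: -724.63 kJ/s
Outlet flows (mol/s): A 23.171, B 7.3143, H₂O 7.3143
Sensible, products 25→45.9 °C: 117.05 kJ/s
Q = ΔH = -1120.3 kJ/s = -1120.3 kW
Heat removed = 67219 kJ/min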